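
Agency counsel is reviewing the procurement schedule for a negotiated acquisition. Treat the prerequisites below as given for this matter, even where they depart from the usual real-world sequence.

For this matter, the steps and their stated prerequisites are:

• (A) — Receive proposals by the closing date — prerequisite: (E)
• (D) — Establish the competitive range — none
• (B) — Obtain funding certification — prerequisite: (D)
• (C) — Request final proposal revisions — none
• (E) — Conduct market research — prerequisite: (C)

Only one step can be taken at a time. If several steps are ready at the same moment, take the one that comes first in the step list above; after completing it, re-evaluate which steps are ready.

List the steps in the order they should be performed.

(D) → (B) → (C) → (E) → (A)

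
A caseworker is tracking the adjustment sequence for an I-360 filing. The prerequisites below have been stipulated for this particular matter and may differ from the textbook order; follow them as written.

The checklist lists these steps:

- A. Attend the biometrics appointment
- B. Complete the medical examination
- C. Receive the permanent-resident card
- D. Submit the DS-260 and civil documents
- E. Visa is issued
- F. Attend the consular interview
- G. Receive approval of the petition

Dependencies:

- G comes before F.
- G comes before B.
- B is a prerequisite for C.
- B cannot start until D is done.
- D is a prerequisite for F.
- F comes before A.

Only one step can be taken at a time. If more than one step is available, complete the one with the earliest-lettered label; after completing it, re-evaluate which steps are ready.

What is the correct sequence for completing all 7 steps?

D, E and G have no prerequisites; D has the earlier label, so D is first.
Ready: E and G. E has the earlier label → E.
G is the only step now ready → G.
Now B and F have their prerequisites met. B has the earlier label, so B next.
C now also ready, so the ready set is {C, F}; C has the earlier label → C.
F needed D and G, now all done → F.
That leaves A as the only ready step → A.

D, E, G, B, C, F, A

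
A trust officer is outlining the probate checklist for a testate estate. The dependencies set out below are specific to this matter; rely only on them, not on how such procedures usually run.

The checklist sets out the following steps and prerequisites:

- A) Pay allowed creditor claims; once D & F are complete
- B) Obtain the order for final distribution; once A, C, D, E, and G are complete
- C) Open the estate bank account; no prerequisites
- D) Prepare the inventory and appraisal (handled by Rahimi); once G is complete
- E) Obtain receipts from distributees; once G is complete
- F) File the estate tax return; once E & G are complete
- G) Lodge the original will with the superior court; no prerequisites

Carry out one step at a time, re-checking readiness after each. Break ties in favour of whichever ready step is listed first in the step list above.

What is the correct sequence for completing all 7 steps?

C → G → D → E → F → A → B

C and G have no prerequisites; C is listed earlier, so C is first.
That leaves G as the only ready step → G.
D and E are both available; D is listed earlier → D.
E is the only step now ready → E.
Next only F has its prerequisites met → F.
That leaves A as the only ready step → A.
B is the only step now ready → B.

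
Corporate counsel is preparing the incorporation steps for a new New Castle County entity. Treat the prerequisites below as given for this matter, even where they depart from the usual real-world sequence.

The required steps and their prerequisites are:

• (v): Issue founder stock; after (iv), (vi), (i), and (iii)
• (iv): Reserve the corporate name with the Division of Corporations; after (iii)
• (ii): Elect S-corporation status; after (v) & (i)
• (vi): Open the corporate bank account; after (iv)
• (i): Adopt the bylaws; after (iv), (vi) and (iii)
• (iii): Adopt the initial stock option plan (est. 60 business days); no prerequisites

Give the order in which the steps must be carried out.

(iii) has no prerequisites → (iii) first.
(iv) needed (iii), now all done → (iv).
(vi) needed (iv), now all done → (vi).
(i) is the only step now ready → (i).
That leaves (v) as the only ready step → (v).
(ii) needed (v) and (i), now all done → (ii).

(iii), (iv), (vi), (i), (v), (ii)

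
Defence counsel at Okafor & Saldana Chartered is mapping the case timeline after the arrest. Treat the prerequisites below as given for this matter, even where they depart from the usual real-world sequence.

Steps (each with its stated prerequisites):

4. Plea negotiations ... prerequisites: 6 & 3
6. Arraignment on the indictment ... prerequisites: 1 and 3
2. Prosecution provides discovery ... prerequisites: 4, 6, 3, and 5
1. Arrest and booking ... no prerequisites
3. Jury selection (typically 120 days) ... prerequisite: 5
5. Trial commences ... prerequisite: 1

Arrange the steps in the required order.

1 5 3 6 4 2

Only 1 has no prerequisites, so it is first.
Next only 5 has its prerequisites met → 5.
That leaves 3 as the only ready step → 3.
That leaves 6 as the only ready step → 6.
That leaves 4 as the only ready step → 4.
2 is the only step now ready → 2.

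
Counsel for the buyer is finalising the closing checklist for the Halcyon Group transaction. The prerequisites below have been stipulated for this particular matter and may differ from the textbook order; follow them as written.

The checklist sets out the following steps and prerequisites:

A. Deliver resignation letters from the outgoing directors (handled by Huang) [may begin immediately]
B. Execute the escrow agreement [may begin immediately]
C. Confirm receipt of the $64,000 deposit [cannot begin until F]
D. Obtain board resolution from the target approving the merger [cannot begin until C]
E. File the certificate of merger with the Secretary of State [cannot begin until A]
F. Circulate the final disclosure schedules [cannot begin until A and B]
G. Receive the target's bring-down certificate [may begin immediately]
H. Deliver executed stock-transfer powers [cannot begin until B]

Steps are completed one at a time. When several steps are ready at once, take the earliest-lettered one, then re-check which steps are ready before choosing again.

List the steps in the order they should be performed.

A → B → E → F → C → D → G → H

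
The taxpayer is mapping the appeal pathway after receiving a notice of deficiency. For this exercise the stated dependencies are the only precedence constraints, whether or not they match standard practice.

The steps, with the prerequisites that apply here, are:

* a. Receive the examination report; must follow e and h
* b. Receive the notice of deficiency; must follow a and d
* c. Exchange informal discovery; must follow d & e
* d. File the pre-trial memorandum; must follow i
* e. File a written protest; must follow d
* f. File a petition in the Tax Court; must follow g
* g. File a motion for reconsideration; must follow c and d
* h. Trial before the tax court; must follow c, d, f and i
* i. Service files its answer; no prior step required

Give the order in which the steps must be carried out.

Only i has no prerequisites, so it is first.
That leaves d as the only ready step → d.
That leaves e as the only ready step → e.
c is the only step now ready → c.
g needed c and d, now all done → g.
That leaves f as the only ready step → f.
h is the only step now ready → h.
a needed e and h, now all done → a.
b is the only step now ready → b.

i, d, e, c, g, f, h, a, b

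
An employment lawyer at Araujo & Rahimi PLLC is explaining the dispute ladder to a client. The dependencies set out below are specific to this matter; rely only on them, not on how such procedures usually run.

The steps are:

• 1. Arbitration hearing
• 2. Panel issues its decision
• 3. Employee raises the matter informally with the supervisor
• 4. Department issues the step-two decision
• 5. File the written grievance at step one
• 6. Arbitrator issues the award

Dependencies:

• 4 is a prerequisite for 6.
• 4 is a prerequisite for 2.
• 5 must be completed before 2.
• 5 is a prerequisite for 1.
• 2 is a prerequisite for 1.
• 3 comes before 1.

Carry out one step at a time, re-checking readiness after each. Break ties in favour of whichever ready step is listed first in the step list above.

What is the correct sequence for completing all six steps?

3 4 5 2 1 6

Nothing is required for 3, 4 and 5. 3 is listed earlier → 3 first.
Ready: 4 and 5. 4 is listed earlier → 4.
Ready: 5 and 6. 5 is listed earlier → 5.
2 now also ready, so the ready set is {2, 6}; 2 is listed earlier → 2.
1 now also ready, so the ready set is {1, 6}; 1 is listed earlier → 1.
That leaves 6 as the only ready step → 6.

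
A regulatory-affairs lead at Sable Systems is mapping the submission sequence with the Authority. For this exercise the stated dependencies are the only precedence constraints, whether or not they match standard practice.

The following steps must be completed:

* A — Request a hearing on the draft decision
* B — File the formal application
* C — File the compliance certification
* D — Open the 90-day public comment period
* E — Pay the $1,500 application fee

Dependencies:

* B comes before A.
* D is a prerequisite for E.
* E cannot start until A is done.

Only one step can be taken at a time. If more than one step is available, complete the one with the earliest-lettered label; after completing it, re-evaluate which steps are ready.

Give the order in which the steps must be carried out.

B → A → C → D → E

B, C and D have no prerequisites; B has the earlier label, so B is first.
Ready: A, C and D. A has the earlier label → A.
Ready: C and D. C has the earlier label → C.
Next only D has its prerequisites met → D.
E needed A and D, now all done → E.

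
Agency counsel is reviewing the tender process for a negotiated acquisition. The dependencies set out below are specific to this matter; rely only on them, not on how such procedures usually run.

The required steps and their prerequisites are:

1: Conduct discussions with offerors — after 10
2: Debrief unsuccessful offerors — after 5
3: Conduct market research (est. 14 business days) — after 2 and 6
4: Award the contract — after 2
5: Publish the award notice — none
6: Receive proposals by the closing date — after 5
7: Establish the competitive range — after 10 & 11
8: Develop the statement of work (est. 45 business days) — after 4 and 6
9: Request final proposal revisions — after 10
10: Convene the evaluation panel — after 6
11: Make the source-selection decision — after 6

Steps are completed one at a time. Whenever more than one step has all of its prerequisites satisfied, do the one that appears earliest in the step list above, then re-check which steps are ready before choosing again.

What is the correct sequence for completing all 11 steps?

5, 2, 4, 6, 3, 8, 10, 1, 9, 11, 7

Only 5 has no prerequisites, so it is first.
Now 2 and 6 have their prerequisites met. 2 is listed earlier, so 2 next.
4 now also ready, so the ready set is {4, 6}; 4 is listed earlier → 4.
Next only 6 has its prerequisites met → 6.
3, 8, 10 and 11 are all available; 3 is listed earlier → 3.
Now 8, 10 and 11 have their prerequisites met. 8 is listed earlier, so 8 next.
Now 10 and 11 have their prerequisites met. 10 is listed earlier, so 10 next.
1, 9 and 11 are all available; 1 is listed earlier → 1.
Ready: 9 and 11. 9 is listed earlier → 9.
Next only 11 has its prerequisites met → 11.
Next only 7 has its prerequisites met → 7.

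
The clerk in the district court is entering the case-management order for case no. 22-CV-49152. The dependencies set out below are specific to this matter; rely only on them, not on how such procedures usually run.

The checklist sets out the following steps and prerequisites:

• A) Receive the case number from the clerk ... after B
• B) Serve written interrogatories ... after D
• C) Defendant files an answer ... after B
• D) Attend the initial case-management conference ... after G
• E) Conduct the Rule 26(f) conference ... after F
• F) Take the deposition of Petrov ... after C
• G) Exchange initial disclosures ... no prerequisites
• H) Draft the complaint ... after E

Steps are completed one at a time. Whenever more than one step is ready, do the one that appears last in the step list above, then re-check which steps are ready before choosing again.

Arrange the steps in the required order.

G has no prerequisites → G first.
Next only D has its prerequisites met → D.
B is the only step now ready → B.
Ready: C and A. C is listed later → C.
F and A are both available; F is listed later → F.
Ready: E and A. E is listed later → E.
H and A are both available; H is listed later → H.
A is the only step now ready → A.

G, D, B, C, F, E, H, A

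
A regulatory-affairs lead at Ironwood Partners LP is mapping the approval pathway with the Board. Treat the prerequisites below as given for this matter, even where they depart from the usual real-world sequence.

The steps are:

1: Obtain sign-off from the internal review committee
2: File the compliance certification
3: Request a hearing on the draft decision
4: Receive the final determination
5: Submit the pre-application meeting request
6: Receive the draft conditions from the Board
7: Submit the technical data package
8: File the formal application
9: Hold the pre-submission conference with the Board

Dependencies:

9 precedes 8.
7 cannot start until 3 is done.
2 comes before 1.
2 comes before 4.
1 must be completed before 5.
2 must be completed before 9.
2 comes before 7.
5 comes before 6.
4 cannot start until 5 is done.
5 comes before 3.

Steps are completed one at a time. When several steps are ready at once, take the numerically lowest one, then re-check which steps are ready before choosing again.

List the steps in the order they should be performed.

2 has no prerequisites → 2 first.
1 and 9 are both available; 1 has the earlier label → 1.
Ready: 5 and 9. 5 has the earlier label → 5.
3, 4 and 6 now also ready, so the ready set is {3, 4, 6, 9}; 3 has the earlier label → 3.
7 now also ready, so the ready set is {4, 6, 7, 9}; 4 has the earlier label → 4.
Ready: 6, 7 and 9. 6 has the earlier label → 6.
Now 7 and 9 have their prerequisites met. 7 has the earlier label, so 7 next.
9 needed 2, now all done → 9.
8 needed 9, now all done → 8.

2 → 1 → 5 → 3 → 4 → 6 → 7 → 9 → 8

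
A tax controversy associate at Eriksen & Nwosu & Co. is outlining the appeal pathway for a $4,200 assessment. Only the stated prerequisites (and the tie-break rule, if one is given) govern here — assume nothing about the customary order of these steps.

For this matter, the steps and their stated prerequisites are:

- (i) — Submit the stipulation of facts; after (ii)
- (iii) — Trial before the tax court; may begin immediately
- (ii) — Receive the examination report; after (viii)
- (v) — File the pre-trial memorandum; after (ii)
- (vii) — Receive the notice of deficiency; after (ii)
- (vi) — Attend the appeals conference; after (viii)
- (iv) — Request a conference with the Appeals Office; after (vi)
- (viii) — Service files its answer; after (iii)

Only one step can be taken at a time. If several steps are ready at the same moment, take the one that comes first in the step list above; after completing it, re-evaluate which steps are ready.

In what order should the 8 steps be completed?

(iii) → (viii) → (ii) → (i) → (v) → (vii) → (vi) → (iv)

(iii) is the only step with nothing outstanding, so it goes first.
That leaves (viii) as the only ready step → (viii).
(ii) and (vi) are both available; (ii) is listed earlier → (ii).
Ready: (i), (v), (vii) and (vi). (i) is listed earlier → (i).
Ready: (v), (vii) and (vi). (v) is listed earlier → (v).
Ready: (vii) and (vi). (vii) is listed earlier → (vii).
(vi) needed (viii), now all done → (vi).
(iv) is the only step now ready → (iv).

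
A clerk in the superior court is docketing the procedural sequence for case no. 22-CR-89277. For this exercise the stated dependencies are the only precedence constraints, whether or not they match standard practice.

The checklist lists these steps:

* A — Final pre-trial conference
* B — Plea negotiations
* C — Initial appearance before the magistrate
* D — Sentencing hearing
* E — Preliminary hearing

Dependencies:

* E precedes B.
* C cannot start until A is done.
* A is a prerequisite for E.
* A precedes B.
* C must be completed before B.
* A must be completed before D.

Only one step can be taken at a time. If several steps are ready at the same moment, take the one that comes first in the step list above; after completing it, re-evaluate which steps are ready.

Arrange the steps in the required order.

Only A has no prerequisites, so it is first.
Now C, D and E have their prerequisites met. C is listed earlier, so C next.
Ready: D and E. D is listed earlier → D.
That leaves E as the only ready step → E.
B needed A, C and E, now all done → B.

A C D E B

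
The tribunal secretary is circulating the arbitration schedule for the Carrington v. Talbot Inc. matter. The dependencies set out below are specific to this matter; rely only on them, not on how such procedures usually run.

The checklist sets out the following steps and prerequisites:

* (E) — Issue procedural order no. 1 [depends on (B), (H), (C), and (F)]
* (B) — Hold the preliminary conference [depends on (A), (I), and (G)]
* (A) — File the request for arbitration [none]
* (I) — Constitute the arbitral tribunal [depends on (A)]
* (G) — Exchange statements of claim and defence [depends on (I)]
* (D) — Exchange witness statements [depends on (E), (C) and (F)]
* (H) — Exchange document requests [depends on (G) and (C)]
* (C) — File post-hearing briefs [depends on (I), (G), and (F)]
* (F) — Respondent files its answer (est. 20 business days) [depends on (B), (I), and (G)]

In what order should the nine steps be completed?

Only (A) has no prerequisites, so it is first.
(I) needed (A), now all done → (I).
(G) needed (I), now all done → (G).
(B) is the only step now ready → (B).
Next only (F) has its prerequisites met → (F).
(C) is the only step now ready → (C).
Next only (H) has its prerequisites met → (H).
(E) needed (B), (H), (C) and (F), now all done → (E).
(D) needed (E), (C) and (F), now all done → (D).

(A) → (I) → (G) → (B) → (F) → (C) → (H) → (E) → (D)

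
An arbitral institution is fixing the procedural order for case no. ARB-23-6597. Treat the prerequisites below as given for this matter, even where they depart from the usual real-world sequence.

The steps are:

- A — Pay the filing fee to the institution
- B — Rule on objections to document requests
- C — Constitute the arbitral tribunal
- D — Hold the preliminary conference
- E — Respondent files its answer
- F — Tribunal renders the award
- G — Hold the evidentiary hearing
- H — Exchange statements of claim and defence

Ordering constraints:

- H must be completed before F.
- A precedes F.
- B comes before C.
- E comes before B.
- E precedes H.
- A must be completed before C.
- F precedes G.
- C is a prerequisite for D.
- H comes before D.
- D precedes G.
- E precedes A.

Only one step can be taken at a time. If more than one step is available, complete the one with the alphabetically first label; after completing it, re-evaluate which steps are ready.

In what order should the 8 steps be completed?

E, A, B, C, H, D, F, G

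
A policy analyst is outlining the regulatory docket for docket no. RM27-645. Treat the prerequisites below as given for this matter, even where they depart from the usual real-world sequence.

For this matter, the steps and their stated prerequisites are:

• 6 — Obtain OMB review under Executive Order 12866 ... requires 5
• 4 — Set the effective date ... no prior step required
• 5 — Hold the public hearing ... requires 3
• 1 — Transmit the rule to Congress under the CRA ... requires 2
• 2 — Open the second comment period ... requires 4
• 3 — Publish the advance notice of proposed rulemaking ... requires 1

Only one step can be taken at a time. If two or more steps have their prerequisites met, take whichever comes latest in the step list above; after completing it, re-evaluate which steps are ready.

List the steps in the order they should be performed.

4, 2, 1, 3, 5, 6

4 is the only step with nothing outstanding, so it goes first.
2 needed 4, now all done → 2.
That leaves 1 as the only ready step → 1.
3 needed 1, now all done → 3.
Next only 5 has its prerequisites met → 5.
Next only 6 has its prerequisites met → 6.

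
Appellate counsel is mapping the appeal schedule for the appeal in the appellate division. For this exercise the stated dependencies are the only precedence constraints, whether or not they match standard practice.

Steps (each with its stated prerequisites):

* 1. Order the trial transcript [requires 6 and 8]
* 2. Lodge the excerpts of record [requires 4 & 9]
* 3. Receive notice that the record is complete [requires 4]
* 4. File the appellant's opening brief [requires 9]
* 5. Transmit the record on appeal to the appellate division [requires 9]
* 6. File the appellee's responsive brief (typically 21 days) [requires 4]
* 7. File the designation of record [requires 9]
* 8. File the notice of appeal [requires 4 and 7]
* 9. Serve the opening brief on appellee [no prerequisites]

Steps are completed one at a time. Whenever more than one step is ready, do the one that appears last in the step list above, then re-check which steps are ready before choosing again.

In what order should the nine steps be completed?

9, 7, 5, 4, 8, 6, 3, 2, 1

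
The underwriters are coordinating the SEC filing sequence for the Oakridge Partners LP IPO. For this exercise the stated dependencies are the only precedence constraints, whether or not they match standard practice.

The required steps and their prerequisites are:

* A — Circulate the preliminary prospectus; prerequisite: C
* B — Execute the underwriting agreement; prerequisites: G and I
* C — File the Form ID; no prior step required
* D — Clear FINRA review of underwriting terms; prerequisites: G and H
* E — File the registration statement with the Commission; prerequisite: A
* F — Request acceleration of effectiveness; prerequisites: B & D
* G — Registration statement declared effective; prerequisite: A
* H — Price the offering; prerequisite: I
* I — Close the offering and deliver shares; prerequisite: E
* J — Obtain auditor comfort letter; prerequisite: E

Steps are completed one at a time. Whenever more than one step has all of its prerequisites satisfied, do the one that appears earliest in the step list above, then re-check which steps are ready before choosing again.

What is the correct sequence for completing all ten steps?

C, A, E, G, I, B, H, D, F, J

C is the only step with nothing outstanding, so it goes first.
A needed C, now all done → A.
Now E and G have their prerequisites met. E is listed earlier, so E next.
I and J now also ready, so the ready set is {G, I, J}; G is listed earlier → G.
Ready: I and J. I is listed earlier → I.
B and H now also ready, so the ready set is {B, H, J}; B is listed earlier → B.
H and J are both available; H is listed earlier → H.
D now also ready, so the ready set is {D, J}; D is listed earlier → D.
F and J are both available; F is listed earlier → F.
J needed E, now all done → J.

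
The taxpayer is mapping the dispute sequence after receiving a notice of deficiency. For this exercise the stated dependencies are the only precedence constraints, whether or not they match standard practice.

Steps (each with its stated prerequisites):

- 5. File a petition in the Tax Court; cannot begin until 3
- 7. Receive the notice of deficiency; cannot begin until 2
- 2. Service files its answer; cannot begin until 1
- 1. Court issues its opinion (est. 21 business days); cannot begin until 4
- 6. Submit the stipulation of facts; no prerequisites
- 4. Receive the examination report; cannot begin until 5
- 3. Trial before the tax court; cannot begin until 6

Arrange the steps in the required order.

6 3 5 4 1 2 7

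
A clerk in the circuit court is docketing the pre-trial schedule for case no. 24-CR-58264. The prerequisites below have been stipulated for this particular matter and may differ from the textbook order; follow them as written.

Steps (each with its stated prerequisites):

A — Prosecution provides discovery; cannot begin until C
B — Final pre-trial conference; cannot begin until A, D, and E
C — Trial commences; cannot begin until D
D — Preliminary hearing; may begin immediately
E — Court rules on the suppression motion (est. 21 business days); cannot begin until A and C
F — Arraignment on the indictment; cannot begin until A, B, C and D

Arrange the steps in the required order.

D, C, A, E, B, F

Only D has no prerequisites, so it is first.
C needed D, now all done → C.
That leaves A as the only ready step → A.
Next only E has its prerequisites met → E.
B is the only step now ready → B.
Next only F has its prerequisites met → F.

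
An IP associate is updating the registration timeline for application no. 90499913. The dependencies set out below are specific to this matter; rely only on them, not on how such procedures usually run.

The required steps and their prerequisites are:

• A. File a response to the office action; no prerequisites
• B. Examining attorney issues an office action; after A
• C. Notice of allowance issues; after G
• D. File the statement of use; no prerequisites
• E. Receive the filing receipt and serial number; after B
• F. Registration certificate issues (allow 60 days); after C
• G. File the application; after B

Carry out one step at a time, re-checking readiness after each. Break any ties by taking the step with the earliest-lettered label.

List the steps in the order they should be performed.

Nothing is required for A and D. A has the earlier label → A first.
Now B and D have their prerequisites met. B has the earlier label, so B next.
D, E and G are all available; D has the earlier label → D.
Ready: E and G. E has the earlier label → E.
G needed B, now all done → G.
That leaves C as the only ready step → C.
F is the only step now ready → F.

A → B → D → E → G → C → F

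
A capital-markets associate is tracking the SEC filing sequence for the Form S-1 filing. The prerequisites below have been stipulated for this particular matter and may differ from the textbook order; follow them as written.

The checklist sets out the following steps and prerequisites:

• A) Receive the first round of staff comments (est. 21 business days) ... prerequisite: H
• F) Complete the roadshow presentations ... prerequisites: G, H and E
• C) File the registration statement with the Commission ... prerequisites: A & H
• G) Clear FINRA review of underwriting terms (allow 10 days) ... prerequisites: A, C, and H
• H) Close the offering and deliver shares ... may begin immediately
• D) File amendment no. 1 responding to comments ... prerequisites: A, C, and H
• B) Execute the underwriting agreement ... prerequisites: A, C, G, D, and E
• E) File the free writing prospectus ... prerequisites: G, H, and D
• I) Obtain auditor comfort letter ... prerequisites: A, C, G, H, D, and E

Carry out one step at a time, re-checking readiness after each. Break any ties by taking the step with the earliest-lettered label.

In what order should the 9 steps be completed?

H is the only step with nothing outstanding, so it goes first.
A needed H, now all done → A.
C needed A and H, now all done → C.
D and G are both available; D has the earlier label → D.
G needed A, C and H, now all done → G.
E is the only step now ready → E.
Ready: B, F and I. B has the earlier label → B.
Ready: F and I. F has the earlier label → F.
That leaves I as the only ready step → I.

H, A, C, D, G, E, B, F, I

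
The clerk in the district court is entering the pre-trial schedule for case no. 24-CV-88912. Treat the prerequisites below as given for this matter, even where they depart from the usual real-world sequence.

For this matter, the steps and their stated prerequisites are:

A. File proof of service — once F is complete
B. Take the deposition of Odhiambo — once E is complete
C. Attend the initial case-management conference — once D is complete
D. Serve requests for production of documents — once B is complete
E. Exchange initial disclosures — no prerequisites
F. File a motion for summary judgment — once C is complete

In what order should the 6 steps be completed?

E B D C F A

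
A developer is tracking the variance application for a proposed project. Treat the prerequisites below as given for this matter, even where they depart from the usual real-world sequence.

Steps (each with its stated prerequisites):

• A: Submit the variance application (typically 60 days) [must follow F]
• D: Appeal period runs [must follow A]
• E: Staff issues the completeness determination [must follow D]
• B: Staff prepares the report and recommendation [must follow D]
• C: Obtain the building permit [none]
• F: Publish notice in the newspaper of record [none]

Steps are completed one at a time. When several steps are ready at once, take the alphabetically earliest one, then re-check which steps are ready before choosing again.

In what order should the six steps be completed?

C and F have no prerequisites; C has the earlier label, so C is first.
F is the only step now ready → F.
A is the only step now ready → A.
Next only D has its prerequisites met → D.
Now B and E have their prerequisites met. B has the earlier label, so B next.
That leaves E as the only ready step → E.

C → F → A → D → B → E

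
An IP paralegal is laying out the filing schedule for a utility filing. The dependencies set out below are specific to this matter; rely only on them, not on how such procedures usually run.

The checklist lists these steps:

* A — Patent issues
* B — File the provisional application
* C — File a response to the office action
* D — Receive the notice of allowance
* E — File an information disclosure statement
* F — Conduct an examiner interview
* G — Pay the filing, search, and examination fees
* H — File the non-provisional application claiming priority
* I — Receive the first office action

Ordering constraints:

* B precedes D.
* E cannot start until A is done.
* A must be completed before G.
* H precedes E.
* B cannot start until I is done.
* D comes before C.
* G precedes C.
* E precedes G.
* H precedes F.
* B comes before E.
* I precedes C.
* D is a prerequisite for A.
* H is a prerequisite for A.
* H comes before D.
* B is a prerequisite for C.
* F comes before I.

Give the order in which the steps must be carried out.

H has no prerequisites → H first.
F is the only step now ready → F.
I is the only step now ready → I.
B is the only step now ready → B.
D needed B and H, now all done → D.
A needed D and H, now all done → A.
That leaves E as the only ready step → E.
G needed A and E, now all done → G.
That leaves C as the only ready step → C.

H, F, I, B, D, A, E, G, C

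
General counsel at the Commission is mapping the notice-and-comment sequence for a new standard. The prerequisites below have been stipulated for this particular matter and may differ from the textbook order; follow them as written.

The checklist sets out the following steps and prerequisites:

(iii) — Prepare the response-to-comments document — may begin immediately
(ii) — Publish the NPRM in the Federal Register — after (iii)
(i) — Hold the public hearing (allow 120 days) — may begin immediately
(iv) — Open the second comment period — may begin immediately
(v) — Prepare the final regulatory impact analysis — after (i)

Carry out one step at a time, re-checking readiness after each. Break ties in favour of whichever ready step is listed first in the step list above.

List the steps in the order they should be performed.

Nothing is required for (iii), (i) and (iv). (iii) is listed earlier → (iii) first.
Now (ii), (i) and (iv) have their prerequisites met. (ii) is listed earlier, so (ii) next.
Ready: (i) and (iv). (i) is listed earlier → (i).
Now (iv) and (v) have their prerequisites met. (iv) is listed earlier, so (iv) next.
(v) needed (i), now all done → (v).

(iii), (ii), (i), (iv), (v)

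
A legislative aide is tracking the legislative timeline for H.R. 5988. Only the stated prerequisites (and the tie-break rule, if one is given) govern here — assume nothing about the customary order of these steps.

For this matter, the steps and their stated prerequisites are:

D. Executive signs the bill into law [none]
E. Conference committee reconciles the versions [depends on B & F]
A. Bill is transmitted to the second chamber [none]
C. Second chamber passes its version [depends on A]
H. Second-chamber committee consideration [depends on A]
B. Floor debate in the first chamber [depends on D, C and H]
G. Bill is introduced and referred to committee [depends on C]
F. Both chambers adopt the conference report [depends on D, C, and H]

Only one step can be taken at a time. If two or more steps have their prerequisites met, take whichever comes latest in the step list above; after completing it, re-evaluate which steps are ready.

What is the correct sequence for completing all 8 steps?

A, H, C, G, D, F, B, E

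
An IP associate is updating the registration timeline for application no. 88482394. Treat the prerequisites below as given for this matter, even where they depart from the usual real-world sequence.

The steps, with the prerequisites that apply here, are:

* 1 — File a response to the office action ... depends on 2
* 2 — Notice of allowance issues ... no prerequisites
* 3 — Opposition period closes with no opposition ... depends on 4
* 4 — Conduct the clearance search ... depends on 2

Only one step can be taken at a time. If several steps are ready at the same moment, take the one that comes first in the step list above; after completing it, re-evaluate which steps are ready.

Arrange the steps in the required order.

2 → 1 → 4 → 3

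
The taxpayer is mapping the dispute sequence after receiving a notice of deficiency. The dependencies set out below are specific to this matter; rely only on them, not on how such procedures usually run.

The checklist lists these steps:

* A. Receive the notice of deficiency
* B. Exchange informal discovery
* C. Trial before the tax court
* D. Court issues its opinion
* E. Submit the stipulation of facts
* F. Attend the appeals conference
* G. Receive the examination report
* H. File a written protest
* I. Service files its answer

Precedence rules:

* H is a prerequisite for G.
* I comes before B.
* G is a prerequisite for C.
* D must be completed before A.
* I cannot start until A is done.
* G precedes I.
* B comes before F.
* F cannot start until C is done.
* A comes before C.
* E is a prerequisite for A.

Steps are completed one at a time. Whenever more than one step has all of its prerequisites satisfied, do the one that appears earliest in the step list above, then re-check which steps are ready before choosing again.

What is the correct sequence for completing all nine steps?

Nothing is required for D, E and H. D is listed earlier → D first.
Now E and H have their prerequisites met. E is listed earlier, so E next.
A now also ready, so the ready set is {A, H}; A is listed earlier → A.
Next only H has its prerequisites met → H.
G needed H, now all done → G.
Now C and I have their prerequisites met. C is listed earlier, so C next.
I needed A and G, now all done → I.
Next only B has its prerequisites met → B.
F is the only step now ready → F.

D, E, A, H, G, C, I, B, F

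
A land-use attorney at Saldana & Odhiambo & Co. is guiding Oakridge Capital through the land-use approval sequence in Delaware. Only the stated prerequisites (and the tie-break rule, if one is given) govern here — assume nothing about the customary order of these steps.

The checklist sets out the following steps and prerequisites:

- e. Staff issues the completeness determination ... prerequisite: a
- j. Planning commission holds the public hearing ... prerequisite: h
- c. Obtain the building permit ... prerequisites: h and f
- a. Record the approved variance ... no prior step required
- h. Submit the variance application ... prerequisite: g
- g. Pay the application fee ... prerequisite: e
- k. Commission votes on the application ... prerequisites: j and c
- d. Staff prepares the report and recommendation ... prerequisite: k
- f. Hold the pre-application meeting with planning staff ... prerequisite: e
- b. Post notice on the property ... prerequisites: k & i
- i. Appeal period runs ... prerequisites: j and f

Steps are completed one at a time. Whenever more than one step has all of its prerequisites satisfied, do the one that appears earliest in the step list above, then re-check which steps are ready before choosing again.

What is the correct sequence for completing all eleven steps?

a is the only step with nothing outstanding, so it goes first.
e needed a, now all done → e.
g and f are both available; g is listed earlier → g.
Ready: h and f. h is listed earlier → h.
j now also ready, so the ready set is {j, f}; j is listed earlier → j.
f needed e, now all done → f.
Ready: c and i. c is listed earlier → c.
k now also ready, so the ready set is {k, i}; k is listed earlier → k.
Now d and i have their prerequisites met. d is listed earlier, so d next.
That leaves i as the only ready step → i.
Next only b has its prerequisites met → b.

a → e → g → h → j → f → c → k → d → i → b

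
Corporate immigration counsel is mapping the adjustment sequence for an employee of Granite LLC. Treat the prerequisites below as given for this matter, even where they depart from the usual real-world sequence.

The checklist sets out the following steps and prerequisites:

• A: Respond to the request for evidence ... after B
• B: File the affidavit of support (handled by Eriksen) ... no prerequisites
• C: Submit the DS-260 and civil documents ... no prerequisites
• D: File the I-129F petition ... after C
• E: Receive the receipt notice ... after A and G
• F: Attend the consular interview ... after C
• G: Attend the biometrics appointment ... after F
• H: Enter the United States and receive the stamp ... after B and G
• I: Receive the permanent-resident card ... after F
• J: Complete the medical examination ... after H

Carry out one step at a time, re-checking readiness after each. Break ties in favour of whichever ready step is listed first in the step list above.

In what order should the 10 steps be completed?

B A C D F G E H I J

B and C have no prerequisites; B is listed earlier, so B is first.
Ready: A and C. A is listed earlier → A.
C is the only step now ready → C.
Now D and F have their prerequisites met. D is listed earlier, so D next.
F needed C, now all done → F.
Ready: G and I. G is listed earlier → G.
E and H now also ready, so the ready set is {E, H, I}; E is listed earlier → E.
H and I are both available; H is listed earlier → H.
J now also ready, so the ready set is {I, J}; I is listed earlier → I.
J is the only step now ready → J.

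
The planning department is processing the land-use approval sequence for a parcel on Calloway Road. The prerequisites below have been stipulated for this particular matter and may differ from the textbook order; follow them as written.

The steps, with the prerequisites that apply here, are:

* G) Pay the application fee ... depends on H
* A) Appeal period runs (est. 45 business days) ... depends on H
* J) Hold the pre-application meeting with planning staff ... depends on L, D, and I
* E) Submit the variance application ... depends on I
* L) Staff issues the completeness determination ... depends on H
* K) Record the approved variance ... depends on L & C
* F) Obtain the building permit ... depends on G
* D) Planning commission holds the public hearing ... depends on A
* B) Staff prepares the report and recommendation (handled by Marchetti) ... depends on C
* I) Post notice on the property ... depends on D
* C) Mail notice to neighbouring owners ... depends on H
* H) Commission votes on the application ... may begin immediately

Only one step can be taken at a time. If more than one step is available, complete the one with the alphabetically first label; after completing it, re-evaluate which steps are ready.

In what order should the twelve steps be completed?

H A C B D G F I E L J K

Only H has no prerequisites, so it is first.
Ready: A, C, G and L. A has the earlier label → A.
C, D, G and L are all available; C has the earlier label → C.
B now also ready, so the ready set is {B, D, G, L}; B has the earlier label → B.
D, G and L are all available; D has the earlier label → D.
I now also ready, so the ready set is {G, I, L}; G has the earlier label → G.
F now also ready, so the ready set is {F, I, L}; F has the earlier label → F.
Ready: I and L. I has the earlier label → I.
Ready: E and L. E has the earlier label → E.
L needed H, now all done → L.
Ready: J and K. J has the earlier label → J.
K is the only step now ready → K.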